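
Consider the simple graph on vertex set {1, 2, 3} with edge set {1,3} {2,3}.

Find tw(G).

A width-1 tree decomposition is:
Bags: B1 = {2, 3}  B2 = {1, 3}
Tree: B1–B2
Every bag has size at most 2, so the width is 2 − 1 = 1 and tw(G) ≤ 1. Any graph with an edge has treewidth ≥ 1, and G has the edge 2–3. Therefore the treewidth is 1.

1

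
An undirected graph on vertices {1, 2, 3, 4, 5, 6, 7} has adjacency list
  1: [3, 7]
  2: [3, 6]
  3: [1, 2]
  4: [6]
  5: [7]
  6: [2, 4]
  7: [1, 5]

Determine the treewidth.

A width-1 tree decomposition is:
Bags: B1 = {5, 7}  B2 = {1, 7}  B3 = {1, 3}  B4 = {2, 3}  B5 = {2, 6}  B6 = {4, 6}
Tree: B1–B2, B2–B3, B3–B4, B4–B5, B5–B6
The largest bag has 2 vertices, giving width 1; this decomposition certifies tw(G) ≤ 1. Any graph with an edge has treewidth ≥ 1, and G has the edge 5–7. Therefore the treewidth is 1.

1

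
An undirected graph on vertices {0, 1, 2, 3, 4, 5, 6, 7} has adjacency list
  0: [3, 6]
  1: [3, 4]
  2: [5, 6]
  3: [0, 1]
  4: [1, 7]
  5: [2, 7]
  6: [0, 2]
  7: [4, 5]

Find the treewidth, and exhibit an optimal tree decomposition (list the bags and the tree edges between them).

The largest bag has 3 vertices, giving width 2; this decomposition certifies tw(G) ≤ 2. The edges 6–2–5–7–4–1–3–0–6 form a cycle, so G is not a tree and its treewidth is at least 2. Hence tw(G) = 2 exactly.

Treewidth 2.
One optimal decomposition is:
Bags: B1 = {2, 5, 6}  B2 = {5, 6, 7}  B3 = {4, 6, 7}  B4 = {1, 4, 6}  B5 = {1, 3, 6}  B6 = {0, 3, 6}
Tree: B1–B2, B2–B3, B3–B4, B4–B5, B5–B6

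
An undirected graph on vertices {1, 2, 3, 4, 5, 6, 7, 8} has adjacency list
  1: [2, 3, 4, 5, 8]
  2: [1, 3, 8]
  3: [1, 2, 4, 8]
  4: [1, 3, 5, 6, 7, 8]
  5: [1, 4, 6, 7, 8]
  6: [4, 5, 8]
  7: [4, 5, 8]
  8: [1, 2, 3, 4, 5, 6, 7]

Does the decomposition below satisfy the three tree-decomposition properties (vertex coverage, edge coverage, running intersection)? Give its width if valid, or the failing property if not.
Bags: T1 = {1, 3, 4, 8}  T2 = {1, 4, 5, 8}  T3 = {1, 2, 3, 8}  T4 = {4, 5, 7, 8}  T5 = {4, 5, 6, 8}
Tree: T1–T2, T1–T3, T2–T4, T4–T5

Vertex coverage: the bags together contain {1, 2, 3, 4, 5, 6, 7, 8}, the full vertex set. Edge coverage: each edge of G has both endpoints in at least one bag. Running intersection: for every vertex, the bags containing it form a connected subtree. All three properties hold, so this is a valid tree decomposition of width max|bag| − 1 = 3, and hence tw(G) ≤ 3.

Yes; width 3.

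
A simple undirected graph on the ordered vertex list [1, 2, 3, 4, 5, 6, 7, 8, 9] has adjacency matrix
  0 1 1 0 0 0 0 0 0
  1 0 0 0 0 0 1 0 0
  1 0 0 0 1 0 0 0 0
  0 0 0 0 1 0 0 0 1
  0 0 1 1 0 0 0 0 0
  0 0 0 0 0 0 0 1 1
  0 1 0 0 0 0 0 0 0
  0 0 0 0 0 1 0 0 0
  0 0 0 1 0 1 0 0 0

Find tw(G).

A width-1 tree decomposition is:
Bags: B1 = {2, 7}  B2 = {1, 2}  B3 = {1, 3}  B4 = {3, 5}  B5 = {4, 5}  B6 = {4, 9}  B7 = {6, 9}  B8 = {6, 8}
Tree: B1–B2, B2–B3, B3–B4, B4–B5, B5–B6, B6–B7, B7–B8
Every bag has size at most 2, so the width is 2 − 1 = 1 and tw(G) ≤ 1. Any graph with an edge has treewidth ≥ 1, and G has the edge 7–2. The upper and lower bounds meet at 1, so that is the treewidth.

1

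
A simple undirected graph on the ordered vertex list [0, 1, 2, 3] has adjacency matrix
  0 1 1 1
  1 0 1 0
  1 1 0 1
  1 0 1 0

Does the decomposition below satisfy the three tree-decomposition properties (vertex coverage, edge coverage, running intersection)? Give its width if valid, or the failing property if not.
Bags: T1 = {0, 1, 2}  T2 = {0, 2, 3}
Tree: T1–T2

Yes; width 2.

Checking the three conditions: (i) the bags cover all of {0, 1, 2, 3}; (ii) for each edge, some bag contains both endpoints; (iii) the bags containing any fixed vertex form a subtree. All hold, so the decomposition is valid with width 3 − 1 = 2.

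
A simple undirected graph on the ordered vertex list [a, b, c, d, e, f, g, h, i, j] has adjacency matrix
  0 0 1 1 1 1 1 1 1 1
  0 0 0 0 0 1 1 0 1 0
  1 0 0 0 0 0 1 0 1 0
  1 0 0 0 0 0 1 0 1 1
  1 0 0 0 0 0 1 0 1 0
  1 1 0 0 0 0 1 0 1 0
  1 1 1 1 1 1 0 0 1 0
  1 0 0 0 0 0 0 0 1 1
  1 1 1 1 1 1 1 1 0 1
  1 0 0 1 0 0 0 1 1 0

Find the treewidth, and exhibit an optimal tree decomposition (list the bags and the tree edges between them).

The largest bag has 4 vertices, giving width 3; this decomposition certifies tw(G) ≤ 3. On the other hand G contains the 4-clique {a, d, g, i}. A clique must lie in a single bag of any decomposition, so no decomposition can have width below 3. Hence tw(G) = 3 exactly.

Treewidth 3.
One optimal decomposition is:
Bags: B1 = {a, d, g, i}  B2 = {a, d, i, j}  B3 = {a, f, g, i}  B4 = {a, h, i, j}  B5 = {a, e, g, i}  B6 = {b, f, g, i}  B7 = {a, c, g, i}
Tree: B1–B2, B1–B3, B2–B4, B1–B5, B3–B6, B1–B7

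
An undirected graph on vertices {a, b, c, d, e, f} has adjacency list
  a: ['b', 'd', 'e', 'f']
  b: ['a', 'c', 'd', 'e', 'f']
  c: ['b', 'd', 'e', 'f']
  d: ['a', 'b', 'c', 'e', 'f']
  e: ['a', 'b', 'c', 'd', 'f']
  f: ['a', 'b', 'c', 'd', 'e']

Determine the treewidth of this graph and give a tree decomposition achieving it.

Each bag holds 5 vertices, so the decomposition has width 4, which upper-bounds the treewidth. Conversely, {b, c, d, e, f} is a clique of size 5, and the vertices of any clique must share a bag in every tree decomposition; so some bag has ≥ 5 vertices and tw(G) ≥ 4. Hence tw(G) = 4 exactly.

Treewidth 4.
Bags: B1 = {a, b, d, e, f}  B2 = {b, c, d, e, f}
Tree: B1–B2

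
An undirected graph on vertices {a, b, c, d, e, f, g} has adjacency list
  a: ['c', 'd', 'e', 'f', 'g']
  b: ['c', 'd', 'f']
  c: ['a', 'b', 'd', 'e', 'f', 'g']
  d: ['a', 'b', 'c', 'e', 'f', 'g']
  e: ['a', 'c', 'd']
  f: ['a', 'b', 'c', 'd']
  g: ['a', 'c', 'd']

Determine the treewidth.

A width-3 tree decomposition is:
Bags: B1 = {a, c, d, f}  B2 = {a, c, d, e}  B3 = {a, c, d, g}  B4 = {b, c, d, f}
Tree: B1–B2, B2–B3, B1–B4
Every bag has size at most 4, so the width is 4 − 1 = 3 and tw(G) ≤ 3. Conversely, {a, c, d, g} is a clique of size 4, and the vertices of any clique must share a bag in every tree decomposition; so some bag has ≥ 4 vertices and tw(G) ≥ 3. The upper and lower bounds meet at 3, so that is the treewidth.

3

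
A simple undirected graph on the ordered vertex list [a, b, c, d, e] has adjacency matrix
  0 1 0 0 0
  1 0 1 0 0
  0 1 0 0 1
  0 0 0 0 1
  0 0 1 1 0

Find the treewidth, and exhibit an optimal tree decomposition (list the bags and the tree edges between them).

Each bag holds 2 vertices, so the decomposition has width 1, which upper-bounds the treewidth. G has an edge, so its treewidth is at least 1. Combining the bounds, tw(G) = 1.

Treewidth 1.
Bags: B1 = {a, b}  B2 = {b, c}  B3 = {c, e}  B4 = {d, e}
Tree: B1–B2, B2–B3, B3–B4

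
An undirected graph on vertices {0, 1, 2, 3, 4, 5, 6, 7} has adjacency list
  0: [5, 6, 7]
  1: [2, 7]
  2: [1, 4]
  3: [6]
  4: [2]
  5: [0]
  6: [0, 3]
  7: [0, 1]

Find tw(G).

1

A width-1 tree decomposition is:
Bags: B1 = {1, 7}  B2 = {0, 7}  B3 = {1, 2}  B4 = {0, 6}  B5 = {0, 5}  B6 = {3, 6}  B7 = {2, 4}
Tree: B1–B2, B1–B3, B2–B4, B4–B5, B4–B6, B3–B7
The largest bag has 2 vertices, giving width 1; this decomposition certifies tw(G) ≤ 1. Since G has at least one edge (e.g. 1–7), it is not an edgeless graph, so tw(G) ≥ 1. The upper and lower bounds meet at 1, so that is the treewidth.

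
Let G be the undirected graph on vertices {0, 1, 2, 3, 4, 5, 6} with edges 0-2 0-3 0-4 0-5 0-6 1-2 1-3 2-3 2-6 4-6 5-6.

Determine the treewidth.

A width-2 tree decomposition is:
Bags: B1 = {0, 2, 3}  B2 = {0, 2, 6}  B3 = {0, 4, 6}  B4 = {0, 5, 6}  B5 = {1, 2, 3}
Tree: B1–B2, B2–B3, B2–B4, B1–B5
Every bag has size at most 3, so the width is 3 − 1 = 2 and tw(G) ≤ 2. On the other hand G contains the 3-clique {0, 2, 3}. A clique must lie in a single bag of any decomposition, so no decomposition can have width below 2. Hence tw(G) = 2 exactly.

2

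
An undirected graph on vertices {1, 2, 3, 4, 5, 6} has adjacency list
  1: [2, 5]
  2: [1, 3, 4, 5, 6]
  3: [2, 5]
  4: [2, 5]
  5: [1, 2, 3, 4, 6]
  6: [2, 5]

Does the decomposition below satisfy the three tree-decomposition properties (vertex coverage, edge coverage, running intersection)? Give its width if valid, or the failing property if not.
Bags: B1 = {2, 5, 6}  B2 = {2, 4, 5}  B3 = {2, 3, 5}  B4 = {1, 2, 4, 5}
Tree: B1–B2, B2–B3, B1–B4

A tree decomposition must satisfy three properties: every vertex lies in some bag; for every edge, both endpoints lie together in some bag; and for every vertex, the bags containing it form a connected subtree. Here bags containing vertex 4 are not connected in the tree, so the decomposition is invalid.

No — bags containing vertex 4 are not connected in the tree.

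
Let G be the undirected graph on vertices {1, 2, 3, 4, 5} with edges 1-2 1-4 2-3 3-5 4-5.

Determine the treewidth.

A width-2 tree decomposition is:
Bags: B1 = {1, 2, 4}  B2 = {2, 4, 5}  B3 = {2, 3, 5}
Tree: B1–B2, B2–B3
Every bag has size at most 3, so the width is 3 − 1 = 2 and tw(G) ≤ 2. The edges 2–1–4–5–3–2 form a cycle, so G is not a tree and its treewidth is at least 2. Hence tw(G) = 2 exactly.

2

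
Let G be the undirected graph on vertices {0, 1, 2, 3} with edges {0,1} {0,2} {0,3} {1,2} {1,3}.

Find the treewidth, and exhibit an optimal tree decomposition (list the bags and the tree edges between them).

Treewidth 2.
One such decomposition:
Bags: B1 = {0, 1, 2}  B2 = {0, 1, 3}
Tree: B1–B2

The largest bag has 3 vertices, giving width 2; this decomposition certifies tw(G) ≤ 2. On the other hand G contains the 3-clique {0, 1, 2}. A clique must lie in a single bag of any decomposition, so no decomposition can have width below 2. The upper and lower bounds meet at 2, so that is the treewidth.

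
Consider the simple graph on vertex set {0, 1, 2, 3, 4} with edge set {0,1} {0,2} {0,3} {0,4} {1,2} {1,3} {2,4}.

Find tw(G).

A width-2 tree decomposition is:
Bags: B1 = {0, 2, 4}  B2 = {0, 1, 2}  B3 = {0, 1, 3}
Tree: B1–B2, B2–B3
Every bag has size at most 3, so the width is 3 − 1 = 2 and tw(G) ≤ 2. Conversely, {0, 1, 2} is a clique of size 3, and the vertices of any clique must share a bag in every tree decomposition; so some bag has ≥ 3 vertices and tw(G) ≥ 2. Hence tw(G) = 2 exactly.

2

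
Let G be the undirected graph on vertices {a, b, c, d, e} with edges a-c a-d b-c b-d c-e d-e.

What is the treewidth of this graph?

A width-2 tree decomposition is:
Bags: B1 = {a, c, d}  B2 = {b, c, d}  B3 = {c, d, e}
Tree: B1–B2, B2–B3
Every bag has size at most 3, so the width is 3 − 1 = 2 and tw(G) ≤ 2. The edges c–a–d–b–c form a cycle, so G is not a tree and its treewidth is at least 2. Therefore the treewidth is 2.

2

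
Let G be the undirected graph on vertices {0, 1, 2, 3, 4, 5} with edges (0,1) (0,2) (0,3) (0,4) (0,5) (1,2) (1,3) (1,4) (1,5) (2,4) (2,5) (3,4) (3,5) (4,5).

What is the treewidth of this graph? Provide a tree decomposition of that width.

Every bag has size at most 5, so the width is 5 − 1 = 4 and tw(G) ≤ 4. On the other hand G contains the 5-clique {0, 1, 2, 4, 5}. A clique must lie in a single bag of any decomposition, so no decomposition can have width below 4. Combining the bounds, tw(G) = 4.

Treewidth 4.
One such decomposition:
Bags: B1 = {0, 1, 2, 4, 5}  B2 = {0, 1, 3, 4, 5}
Tree: B1–B2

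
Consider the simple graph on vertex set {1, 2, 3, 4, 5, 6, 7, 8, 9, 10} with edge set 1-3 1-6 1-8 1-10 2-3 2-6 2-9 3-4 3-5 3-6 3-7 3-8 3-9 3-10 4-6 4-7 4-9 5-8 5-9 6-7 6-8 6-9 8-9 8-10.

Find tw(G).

A width-3 tree decomposition is:
Bags: B1 = {2, 3, 6, 9}  B2 = {3, 6, 8, 9}  B3 = {3, 4, 6, 9}  B4 = {1, 3, 6, 8}  B5 = {3, 5, 8, 9}  B6 = {3, 4, 6, 7}  B7 = {1, 3, 8, 10}
Tree: B1–B2, B2–B3, B2–B4, B2–B5, B3–B6, B4–B7
The largest bag has 4 vertices, giving width 3; this decomposition certifies tw(G) ≤ 3. For the lower bound, the 4 vertices {1, 3, 8, 10} are pairwise adjacent, and any tree decomposition puts a clique entirely inside one bag — forcing width ≥ 3. The upper and lower bounds meet at 3, so that is the treewidth.

3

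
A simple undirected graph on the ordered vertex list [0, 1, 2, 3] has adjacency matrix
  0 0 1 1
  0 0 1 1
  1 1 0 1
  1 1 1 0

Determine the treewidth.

2

A width-2 tree decomposition is:
Bags: B1 = {0, 2, 3}  B2 = {1, 2, 3}
Tree: B1–B2
Each bag holds 3 vertices, so the decomposition has width 2, which upper-bounds the treewidth. Conversely, {0, 2, 3} is a clique of size 3, and the vertices of any clique must share a bag in every tree decomposition; so some bag has ≥ 3 vertices and tw(G) ≥ 2. The upper and lower bounds meet at 2, so that is the treewidth.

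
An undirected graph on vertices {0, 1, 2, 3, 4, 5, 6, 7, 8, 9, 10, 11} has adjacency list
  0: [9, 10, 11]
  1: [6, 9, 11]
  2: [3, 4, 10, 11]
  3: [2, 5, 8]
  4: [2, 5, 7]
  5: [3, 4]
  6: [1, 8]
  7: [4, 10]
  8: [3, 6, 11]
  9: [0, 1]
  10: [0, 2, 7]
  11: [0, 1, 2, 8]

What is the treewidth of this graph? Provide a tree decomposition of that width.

Treewidth 3.
One such decomposition:
Bags: B1 = {3, 4, 5, 7}  B2 = {2, 3, 4, 7}  B3 = {2, 3, 7, 10}  B4 = {2, 3, 8, 10}  B5 = {2, 8, 10, 11}  B6 = {0, 8, 10, 11}  B7 = {0, 6, 8, 11}  B8 = {0, 1, 6, 11}  B9 = {0, 1, 6, 9}
Tree: B1–B2, B2–B3, B3–B4, B4–B5, B5–B6, B6–B7, B7–B8, B8–B9

The largest bag has 4 vertices, giving width 3; this decomposition certifies tw(G) ≤ 3. For the lower bound: the 4 vertex sets {4,5,7}, {3}, {2}, {0,8,10,11} are disjoint, each induces a connected subgraph, and every pair is joined by at least one edge of G. Contracting each set to a single vertex therefore yields K_{4} as a minor, and since treewidth is minor-monotone, tw(G) ≥ tw(K_{4}) = 3. The upper and lower bounds meet at 3, so that is the treewidth.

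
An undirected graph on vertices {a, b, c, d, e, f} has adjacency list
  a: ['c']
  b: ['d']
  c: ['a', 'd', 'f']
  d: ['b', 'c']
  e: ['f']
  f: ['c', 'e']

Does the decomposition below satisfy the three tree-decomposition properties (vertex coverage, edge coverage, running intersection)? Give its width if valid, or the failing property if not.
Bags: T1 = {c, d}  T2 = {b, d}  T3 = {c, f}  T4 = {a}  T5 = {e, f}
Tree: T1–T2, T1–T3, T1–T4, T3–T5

No — edge (c,a) lies in no bag.

A tree decomposition must satisfy three properties: every vertex lies in some bag; for every edge, both endpoints lie together in some bag; and for every vertex, the bags containing it form a connected subtree. Here edge (c,a) lies in no bag, so the decomposition is invalid.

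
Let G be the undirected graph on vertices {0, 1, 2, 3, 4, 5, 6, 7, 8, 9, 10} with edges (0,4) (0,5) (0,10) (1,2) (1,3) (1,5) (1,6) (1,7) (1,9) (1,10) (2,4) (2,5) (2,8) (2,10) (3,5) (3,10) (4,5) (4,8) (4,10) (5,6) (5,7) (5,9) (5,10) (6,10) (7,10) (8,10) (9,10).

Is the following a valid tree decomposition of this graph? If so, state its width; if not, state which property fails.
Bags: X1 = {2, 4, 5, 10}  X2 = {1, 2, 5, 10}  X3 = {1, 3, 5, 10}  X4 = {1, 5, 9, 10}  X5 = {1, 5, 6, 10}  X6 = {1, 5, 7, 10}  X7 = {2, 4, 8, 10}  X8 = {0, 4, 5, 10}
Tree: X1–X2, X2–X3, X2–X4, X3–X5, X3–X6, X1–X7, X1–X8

Yes; width 3.

Checking the three conditions: (i) the bags cover all of {0, 1, 2, 3, 4, 5, 6, 7, 8, 9, 10}; (ii) for each edge, some bag contains both endpoints; (iii) the bags containing any fixed vertex form a subtree. All hold, so the decomposition is valid with width 4 − 1 = 3.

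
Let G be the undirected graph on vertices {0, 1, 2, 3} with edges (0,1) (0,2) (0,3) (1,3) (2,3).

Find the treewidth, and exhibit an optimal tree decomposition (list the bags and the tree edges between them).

Every bag has size at most 3, so the width is 3 − 1 = 2 and tw(G) ≤ 2. Conversely, {0, 1, 3} is a clique of size 3, and the vertices of any clique must share a bag in every tree decomposition; so some bag has ≥ 3 vertices and tw(G) ≥ 2. Therefore the treewidth is 2.

Treewidth 2.
One such decomposition:
Bags: B1 = {0, 2, 3}  B2 = {0, 1, 3}
Tree: B1–B2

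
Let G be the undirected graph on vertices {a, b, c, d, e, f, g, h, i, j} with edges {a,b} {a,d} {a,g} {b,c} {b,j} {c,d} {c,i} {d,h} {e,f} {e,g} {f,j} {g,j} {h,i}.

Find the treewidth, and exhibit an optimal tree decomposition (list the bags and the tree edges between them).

Treewidth 2.
One optimal decomposition is:
Bags: B1 = {e, f, g}  B2 = {f, g, j}  B3 = {a, g, j}  B4 = {a, b, j}  B5 = {a, b, d}  B6 = {b, c, d}  B7 = {c, d, h}  B8 = {c, h, i}
Tree: B1–B2, B2–B3, B3–B4, B4–B5, B5–B6, B6–B7, B7–B8

The largest bag has 3 vertices, giving width 2; this decomposition certifies tw(G) ≤ 2. For the lower bound, G contains the cycle e–f–j–g–e, so G is not a forest; only forests have treewidth ≤ 1, hence tw(G) ≥ 2. Hence tw(G) = 2 exactly.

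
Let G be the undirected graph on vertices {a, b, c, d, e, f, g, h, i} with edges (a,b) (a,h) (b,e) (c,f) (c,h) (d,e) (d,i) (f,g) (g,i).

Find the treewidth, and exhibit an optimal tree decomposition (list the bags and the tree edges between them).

Treewidth 2.
Bags: B1 = {c, f, h}  B2 = {f, g, h}  B3 = {g, h, i}  B4 = {d, h, i}  B5 = {d, e, h}  B6 = {b, e, h}  B7 = {a, b, h}
Tree: B1–B2, B2–B3, B3–B4, B4–B5, B5–B6, B6–B7

Every bag has size at most 3, so the width is 3 − 1 = 2 and tw(G) ≤ 2. For the lower bound, G contains the cycle h–c–f–g–i–d–e–b–a–h, so G is not a forest; only forests have treewidth ≤ 1, hence tw(G) ≥ 2. The upper and lower bounds meet at 2, so that is the treewidth.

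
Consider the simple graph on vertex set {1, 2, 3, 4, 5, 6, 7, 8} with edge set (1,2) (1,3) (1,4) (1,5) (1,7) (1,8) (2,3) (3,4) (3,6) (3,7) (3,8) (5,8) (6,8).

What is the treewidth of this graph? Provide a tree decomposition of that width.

Each bag holds 3 vertices, so the decomposition has width 2, which upper-bounds the treewidth. Conversely, {1, 3, 8} is a clique of size 3, and the vertices of any clique must share a bag in every tree decomposition; so some bag has ≥ 3 vertices and tw(G) ≥ 2. Therefore the treewidth is 2.

Treewidth 2.
One optimal decomposition is:
Bags: B1 = {1, 3, 8}  B2 = {3, 6, 8}  B3 = {1, 5, 8}  B4 = {1, 2, 3}  B5 = {1, 3, 4}  B6 = {1, 3, 7}
Tree: B1–B2, B1–B3, B1–B4, B1–B5, B1–B6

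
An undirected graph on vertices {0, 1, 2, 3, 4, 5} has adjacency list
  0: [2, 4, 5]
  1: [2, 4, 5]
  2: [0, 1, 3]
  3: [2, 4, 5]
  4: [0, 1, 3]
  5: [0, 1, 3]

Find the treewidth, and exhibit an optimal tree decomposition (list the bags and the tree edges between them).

Every bag has size at most 4, so the width is 4 − 1 = 3 and tw(G) ≤ 3. For the lower bound: the 4 vertex sets {3,5}, {0,4}, {1}, {2} are disjoint, each induces a connected subgraph, and every pair is joined by at least one edge of G. Contracting each set to a single vertex therefore yields K_{4} as a minor, and since treewidth is minor-monotone, tw(G) ≥ tw(K_{4}) = 3. Hence tw(G) = 3 exactly.

Treewidth 3.
Bags: B1 = {0, 1, 3, 5}  B2 = {0, 1, 3, 4}  B3 = {0, 1, 2, 3}
Tree: B1–B2, B2–B3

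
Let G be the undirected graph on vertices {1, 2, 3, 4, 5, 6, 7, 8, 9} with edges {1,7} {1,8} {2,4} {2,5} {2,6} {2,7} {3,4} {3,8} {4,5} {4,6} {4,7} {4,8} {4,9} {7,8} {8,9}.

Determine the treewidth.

2

A width-2 tree decomposition is:
Bags: B1 = {1, 7, 8}  B2 = {4, 7, 8}  B3 = {4, 8, 9}  B4 = {3, 4, 8}  B5 = {2, 4, 7}  B6 = {2, 4, 6}  B7 = {2, 4, 5}
Tree: B1–B2, B2–B3, B3–B4, B2–B5, B5–B6, B5–B7
Every bag has size at most 3, so the width is 3 − 1 = 2 and tw(G) ≤ 2. On the other hand G contains the 3-clique {1, 7, 8}. A clique must lie in a single bag of any decomposition, so no decomposition can have width below 2. Hence tw(G) = 2 exactly.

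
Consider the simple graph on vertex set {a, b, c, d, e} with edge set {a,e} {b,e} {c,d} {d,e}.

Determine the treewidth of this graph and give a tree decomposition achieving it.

Treewidth 1.
Bags: B1 = {a, e}  B2 = {b, e}  B3 = {d, e}  B4 = {c, d}
Tree: B1–B2, B1–B3, B3–B4

Every bag has size at most 2, so the width is 2 − 1 = 1 and tw(G) ≤ 1. Since G has at least one edge (e.g. e–a), it is not an edgeless graph, so tw(G) ≥ 1. Combining the bounds, tw(G) = 1.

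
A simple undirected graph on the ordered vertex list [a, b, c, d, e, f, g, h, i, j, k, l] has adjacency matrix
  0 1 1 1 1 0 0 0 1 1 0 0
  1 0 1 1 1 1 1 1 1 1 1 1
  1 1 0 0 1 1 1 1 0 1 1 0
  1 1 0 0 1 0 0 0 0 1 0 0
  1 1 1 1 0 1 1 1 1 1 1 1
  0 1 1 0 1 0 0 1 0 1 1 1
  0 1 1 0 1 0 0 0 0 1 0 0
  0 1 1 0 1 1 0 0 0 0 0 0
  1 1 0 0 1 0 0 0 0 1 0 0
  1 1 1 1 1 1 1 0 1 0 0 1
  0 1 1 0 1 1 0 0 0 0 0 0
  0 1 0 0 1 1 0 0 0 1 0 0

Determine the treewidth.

A width-4 tree decomposition is:
Bags: B1 = {a, b, c, e, j}  B2 = {b, c, e, g, j}  B3 = {b, c, e, f, j}  B4 = {b, c, e, f, h}  B5 = {a, b, d, e, j}  B6 = {b, e, f, j, l}  B7 = {b, c, e, f, k}  B8 = {a, b, e, i, j}
Tree: B1–B2, B2–B3, B3–B4, B1–B5, B3–B6, B4–B7, B1–B8
Each bag holds 5 vertices, so the decomposition has width 4, which upper-bounds the treewidth. For the lower bound, the 5 vertices {a, b, d, e, j} are pairwise adjacent, and any tree decomposition puts a clique entirely inside one bag — forcing width ≥ 4. Therefore the treewidth is 4.

4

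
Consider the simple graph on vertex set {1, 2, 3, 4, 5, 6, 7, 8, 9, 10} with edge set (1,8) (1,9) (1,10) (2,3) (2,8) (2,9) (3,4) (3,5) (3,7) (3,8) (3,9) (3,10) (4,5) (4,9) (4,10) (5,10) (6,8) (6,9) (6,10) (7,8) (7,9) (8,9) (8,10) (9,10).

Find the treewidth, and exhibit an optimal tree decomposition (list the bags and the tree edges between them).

Each bag holds 4 vertices, so the decomposition has width 3, which upper-bounds the treewidth. For the lower bound, the 4 vertices {1, 8, 9, 10} are pairwise adjacent, and any tree decomposition puts a clique entirely inside one bag — forcing width ≥ 3. Therefore the treewidth is 3.

Treewidth 3.
One such decomposition:
Bags: B1 = {3, 4, 9, 10}  B2 = {3, 8, 9, 10}  B3 = {1, 8, 9, 10}  B4 = {3, 7, 8, 9}  B5 = {6, 8, 9, 10}  B6 = {2, 3, 8, 9}  B7 = {3, 4, 5, 10}
Tree: B1–B2, B2–B3, B2–B4, B3–B5, B4–B6, B1–B7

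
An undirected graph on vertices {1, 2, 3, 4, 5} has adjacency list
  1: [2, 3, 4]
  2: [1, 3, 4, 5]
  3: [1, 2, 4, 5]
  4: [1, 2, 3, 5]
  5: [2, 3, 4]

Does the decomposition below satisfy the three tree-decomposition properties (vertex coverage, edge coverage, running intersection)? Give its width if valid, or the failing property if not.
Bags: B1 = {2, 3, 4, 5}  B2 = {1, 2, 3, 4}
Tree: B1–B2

Yes; width 3.

Checking the three conditions: (i) the bags cover all of {1, 2, 3, 4, 5}; (ii) for each edge, some bag contains both endpoints; (iii) the bags containing any fixed vertex form a subtree. All hold, so the decomposition is valid with width 4 − 1 = 3.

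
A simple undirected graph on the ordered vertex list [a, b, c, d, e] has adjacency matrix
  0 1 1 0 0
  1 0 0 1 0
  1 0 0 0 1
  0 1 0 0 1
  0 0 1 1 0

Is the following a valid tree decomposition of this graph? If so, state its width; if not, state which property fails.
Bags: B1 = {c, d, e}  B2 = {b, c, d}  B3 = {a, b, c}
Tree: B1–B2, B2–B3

Yes; width 2.

Vertex coverage: the bags together contain {a, b, c, d, e}, the full vertex set. Edge coverage: each edge of G has both endpoints in at least one bag. Running intersection: for every vertex, the bags containing it form a connected subtree. All three properties hold, so this is a valid tree decomposition of width max|bag| − 1 = 2, and hence tw(G) ≤ 2.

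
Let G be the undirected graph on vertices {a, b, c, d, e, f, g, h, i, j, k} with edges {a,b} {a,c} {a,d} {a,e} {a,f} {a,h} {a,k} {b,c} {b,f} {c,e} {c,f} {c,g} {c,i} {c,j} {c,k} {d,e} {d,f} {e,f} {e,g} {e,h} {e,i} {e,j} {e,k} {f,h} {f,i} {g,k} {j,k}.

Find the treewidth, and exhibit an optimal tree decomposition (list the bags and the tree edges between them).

Every bag has size at most 4, so the width is 4 − 1 = 3 and tw(G) ≤ 3. Conversely, {a, d, e, f} is a clique of size 4, and the vertices of any clique must share a bag in every tree decomposition; so some bag has ≥ 4 vertices and tw(G) ≥ 3. Hence tw(G) = 3 exactly.

Treewidth 3.
Bags: B1 = {a, c, e, f}  B2 = {c, e, f, i}  B3 = {a, c, e, k}  B4 = {a, e, f, h}  B5 = {a, d, e, f}  B6 = {a, b, c, f}  B7 = {c, e, g, k}  B8 = {c, e, j, k}
Tree: B1–B2, B1–B3, B1–B4, B4–B5, B1–B6, B3–B7, B7–B8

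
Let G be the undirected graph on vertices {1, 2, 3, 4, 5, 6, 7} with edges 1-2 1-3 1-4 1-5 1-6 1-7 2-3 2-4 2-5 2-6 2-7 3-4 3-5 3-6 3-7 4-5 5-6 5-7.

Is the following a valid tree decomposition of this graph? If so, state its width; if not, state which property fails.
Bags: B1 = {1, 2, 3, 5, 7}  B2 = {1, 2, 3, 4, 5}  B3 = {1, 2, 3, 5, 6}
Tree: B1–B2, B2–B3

Checking the three conditions: (i) the bags cover all of {1, 2, 3, 4, 5, 6, 7}; (ii) for each edge, some bag contains both endpoints; (iii) the bags containing any fixed vertex form a subtree. All hold, so the decomposition is valid with width 5 − 1 = 4.

Yes; width 4.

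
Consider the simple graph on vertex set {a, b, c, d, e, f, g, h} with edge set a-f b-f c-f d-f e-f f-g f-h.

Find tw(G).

1

A width-1 tree decomposition is:
Bags: B1 = {d, f}  B2 = {f, h}  B3 = {f, g}  B4 = {a, f}  B5 = {e, f}  B6 = {c, f}  B7 = {b, f}
Tree: B1–B2, B2–B3, B2–B4, B2–B5, B2–B6, B4–B7
Each bag holds 2 vertices, so the decomposition has width 1, which upper-bounds the treewidth. Any graph with an edge has treewidth ≥ 1, and G has the edge d–f. Hence tw(G) = 1 exactly.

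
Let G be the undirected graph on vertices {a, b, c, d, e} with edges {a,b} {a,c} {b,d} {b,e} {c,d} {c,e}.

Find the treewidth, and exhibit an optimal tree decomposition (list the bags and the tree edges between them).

Treewidth 2.
One optimal decomposition is:
Bags: B1 = {a, b, c}  B2 = {b, c, e}  B3 = {b, c, d}
Tree: B1–B2, B2–B3

Every bag has size at most 3, so the width is 3 − 1 = 2 and tw(G) ≤ 2. The edges c–a–b–e–c form a cycle, so G is not a tree and its treewidth is at least 2. The upper and lower bounds meet at 2, so that is the treewidth.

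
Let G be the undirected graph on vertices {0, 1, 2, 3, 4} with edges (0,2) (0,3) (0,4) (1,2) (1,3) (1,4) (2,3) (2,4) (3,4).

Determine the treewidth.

3

A width-3 tree decomposition is:
Bags: B1 = {1, 2, 3, 4}  B2 = {0, 2, 3, 4}
Tree: B1–B2
Every bag has size at most 4, so the width is 4 − 1 = 3 and tw(G) ≤ 3. On the other hand G contains the 4-clique {0, 2, 3, 4}. A clique must lie in a single bag of any decomposition, so no decomposition can have width below 3. Combining the bounds, tw(G) = 3.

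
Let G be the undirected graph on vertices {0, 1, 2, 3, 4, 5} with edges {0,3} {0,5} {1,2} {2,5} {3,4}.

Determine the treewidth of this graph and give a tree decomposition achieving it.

The largest bag has 2 vertices, giving width 1; this decomposition certifies tw(G) ≤ 1. Any graph with an edge has treewidth ≥ 1, and G has the edge 1–2. Combining the bounds, tw(G) = 1.

Treewidth 1.
Bags: B1 = {1, 2}  B2 = {2, 5}  B3 = {0, 5}  B4 = {0, 3}  B5 = {3, 4}
Tree: B1–B2, B2–B3, B3–B4, B4–B5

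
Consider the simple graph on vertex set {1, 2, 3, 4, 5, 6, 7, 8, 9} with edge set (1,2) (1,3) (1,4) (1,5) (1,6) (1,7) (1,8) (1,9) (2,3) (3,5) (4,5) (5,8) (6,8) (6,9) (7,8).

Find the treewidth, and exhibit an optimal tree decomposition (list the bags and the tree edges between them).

Treewidth 2.
One such decomposition:
Bags: B1 = {1, 6, 9}  B2 = {1, 6, 8}  B3 = {1, 5, 8}  B4 = {1, 3, 5}  B5 = {1, 7, 8}  B6 = {1, 2, 3}  B7 = {1, 4, 5}
Tree: B1–B2, B2–B3, B3–B4, B3–B5, B4–B6, B4–B7

Each bag holds 3 vertices, so the decomposition has width 2, which upper-bounds the treewidth. Conversely, {1, 2, 3} is a clique of size 3, and the vertices of any clique must share a bag in every tree decomposition; so some bag has ≥ 3 vertices and tw(G) ≥ 2. Combining the bounds, tw(G) = 2.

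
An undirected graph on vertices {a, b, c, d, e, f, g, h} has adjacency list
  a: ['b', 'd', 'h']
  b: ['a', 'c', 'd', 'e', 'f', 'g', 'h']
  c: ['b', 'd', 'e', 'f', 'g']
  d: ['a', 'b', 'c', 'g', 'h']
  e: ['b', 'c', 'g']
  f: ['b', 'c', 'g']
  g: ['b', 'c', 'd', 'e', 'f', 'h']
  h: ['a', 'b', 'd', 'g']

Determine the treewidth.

A width-3 tree decomposition is:
Bags: B1 = {b, c, d, g}  B2 = {b, d, g, h}  B3 = {b, c, e, g}  B4 = {b, c, f, g}  B5 = {a, b, d, h}
Tree: B1–B2, B1–B3, B1–B4, B2–B5
The largest bag has 4 vertices, giving width 3; this decomposition certifies tw(G) ≤ 3. On the other hand G contains the 4-clique {b, d, g, h}. A clique must lie in a single bag of any decomposition, so no decomposition can have width below 3. Combining the bounds, tw(G) = 3.

3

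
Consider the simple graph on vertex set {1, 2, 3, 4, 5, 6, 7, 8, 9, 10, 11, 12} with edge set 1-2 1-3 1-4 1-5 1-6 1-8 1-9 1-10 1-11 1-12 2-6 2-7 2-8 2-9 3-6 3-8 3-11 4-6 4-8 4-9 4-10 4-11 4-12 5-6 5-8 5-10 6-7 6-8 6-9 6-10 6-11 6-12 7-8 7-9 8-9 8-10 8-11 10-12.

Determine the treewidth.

A width-4 tree decomposition is:
Bags: B1 = {1, 4, 6, 8, 10}  B2 = {1, 4, 6, 8, 11}  B3 = {1, 4, 6, 10, 12}  B4 = {1, 4, 6, 8, 9}  B5 = {1, 5, 6, 8, 10}  B6 = {1, 2, 6, 8, 9}  B7 = {1, 3, 6, 8, 11}  B8 = {2, 6, 7, 8, 9}
Tree: B1–B2, B1–B3, B2–B4, B1–B5, B4–B6, B2–B7, B6–B8
Every bag has size at most 5, so the width is 5 − 1 = 4 and tw(G) ≤ 4. On the other hand G contains the 5-clique {1, 2, 6, 8, 9}. A clique must lie in a single bag of any decomposition, so no decomposition can have width below 4. Therefore the treewidth is 4.

4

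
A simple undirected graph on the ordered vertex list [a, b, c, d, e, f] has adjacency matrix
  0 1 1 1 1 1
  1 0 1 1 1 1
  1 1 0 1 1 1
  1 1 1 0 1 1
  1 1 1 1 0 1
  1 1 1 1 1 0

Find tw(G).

A width-5 tree decomposition is:
Bags: B1 = {a, b, c, d, e, f}
Tree: (single bag)
A single bag containing all 6 vertices is trivially a valid decomposition of width 5. On the other hand G contains the 6-clique {a, b, c, d, e, f}. A clique must lie in a single bag of any decomposition, so no decomposition can have width below 5. The upper and lower bounds meet at 5, so that is the treewidth.

5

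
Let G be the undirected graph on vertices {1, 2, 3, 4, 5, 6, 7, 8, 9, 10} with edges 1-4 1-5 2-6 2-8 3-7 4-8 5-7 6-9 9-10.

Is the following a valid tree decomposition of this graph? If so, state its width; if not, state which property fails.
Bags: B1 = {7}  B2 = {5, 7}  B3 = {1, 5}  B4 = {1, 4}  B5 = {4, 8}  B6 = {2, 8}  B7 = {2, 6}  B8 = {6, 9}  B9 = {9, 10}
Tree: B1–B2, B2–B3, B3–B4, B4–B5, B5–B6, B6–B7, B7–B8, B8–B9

A tree decomposition must satisfy three properties: every vertex lies in some bag; for every edge, both endpoints lie together in some bag; and for every vertex, the bags containing it form a connected subtree. Here vertex 3 appears in no bag, so the decomposition is invalid.

No — vertex 3 appears in no bag.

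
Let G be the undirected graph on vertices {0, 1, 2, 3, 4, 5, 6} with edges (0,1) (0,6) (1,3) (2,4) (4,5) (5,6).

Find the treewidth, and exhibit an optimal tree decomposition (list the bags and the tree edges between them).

Treewidth 1.
One optimal decomposition is:
Bags: B1 = {2, 4}  B2 = {4, 5}  B3 = {5, 6}  B4 = {0, 6}  B5 = {0, 1}  B6 = {1, 3}
Tree: B1–B2, B2–B3, B3–B4, B4–B5, B5–B6

The largest bag has 2 vertices, giving width 1; this decomposition certifies tw(G) ≤ 1. Since G has at least one edge (e.g. 2–4), it is not an edgeless graph, so tw(G) ≥ 1. The upper and lower bounds meet at 1, so that is the treewidth.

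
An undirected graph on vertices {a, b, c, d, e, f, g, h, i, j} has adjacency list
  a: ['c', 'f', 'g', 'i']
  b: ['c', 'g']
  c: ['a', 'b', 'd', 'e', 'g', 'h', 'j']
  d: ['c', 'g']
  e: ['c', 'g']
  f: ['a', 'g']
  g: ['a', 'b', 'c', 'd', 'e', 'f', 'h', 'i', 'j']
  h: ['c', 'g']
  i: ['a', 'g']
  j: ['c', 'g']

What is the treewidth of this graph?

A width-2 tree decomposition is:
Bags: B1 = {c, g, h}  B2 = {a, c, g}  B3 = {c, d, g}  B4 = {b, c, g}  B5 = {a, f, g}  B6 = {c, g, j}  B7 = {a, g, i}  B8 = {c, e, g}
Tree: B1–B2, B2–B3, B3–B4, B2–B5, B1–B6, B2–B7, B2–B8
The largest bag has 3 vertices, giving width 2; this decomposition certifies tw(G) ≤ 2. For the lower bound, the 3 vertices {c, d, g} are pairwise adjacent, and any tree decomposition puts a clique entirely inside one bag — forcing width ≥ 2. Therefore the treewidth is 2.

2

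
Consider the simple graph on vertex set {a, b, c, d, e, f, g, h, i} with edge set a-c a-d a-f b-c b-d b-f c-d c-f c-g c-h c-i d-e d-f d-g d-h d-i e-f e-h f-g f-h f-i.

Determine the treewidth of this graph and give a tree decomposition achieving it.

The largest bag has 4 vertices, giving width 3; this decomposition certifies tw(G) ≤ 3. On the other hand G contains the 4-clique {d, e, f, h}. A clique must lie in a single bag of any decomposition, so no decomposition can have width below 3. The upper and lower bounds meet at 3, so that is the treewidth.

Treewidth 3.
Bags: B1 = {c, d, f, g}  B2 = {b, c, d, f}  B3 = {c, d, f, i}  B4 = {c, d, f, h}  B5 = {d, e, f, h}  B6 = {a, c, d, f}
Tree: B1–B2, B1–B3, B2–B4, B4–B5, B3–B6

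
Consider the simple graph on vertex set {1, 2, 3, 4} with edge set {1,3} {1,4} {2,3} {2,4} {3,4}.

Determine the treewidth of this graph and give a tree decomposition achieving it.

Treewidth 2.
One optimal decomposition is:
Bags: B1 = {1, 3, 4}  B2 = {2, 3, 4}
Tree: B1–B2

Every bag has size at most 3, so the width is 3 − 1 = 2 and tw(G) ≤ 2. On the other hand G contains the 3-clique {1, 3, 4}. A clique must lie in a single bag of any decomposition, so no decomposition can have width below 2. Hence tw(G) = 2 exactly.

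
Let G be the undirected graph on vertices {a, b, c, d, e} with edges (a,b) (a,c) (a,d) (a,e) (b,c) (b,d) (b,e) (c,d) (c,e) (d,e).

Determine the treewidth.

A width-4 tree decomposition is:
Bags: B1 = {a, b, c, d, e}
Tree: (single bag)
A single bag containing all 5 vertices is trivially a valid decomposition of width 4. On the other hand G contains the 5-clique {a, b, c, d, e}. A clique must lie in a single bag of any decomposition, so no decomposition can have width below 4. The upper and lower bounds meet at 4, so that is the treewidth.

4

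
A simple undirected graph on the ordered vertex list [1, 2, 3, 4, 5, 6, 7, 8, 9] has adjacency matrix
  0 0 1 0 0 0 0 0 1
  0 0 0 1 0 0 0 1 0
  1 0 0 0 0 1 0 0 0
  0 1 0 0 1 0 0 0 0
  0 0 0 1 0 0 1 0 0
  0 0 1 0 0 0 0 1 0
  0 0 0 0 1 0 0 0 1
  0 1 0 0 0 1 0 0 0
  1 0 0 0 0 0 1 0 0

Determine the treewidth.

A width-2 tree decomposition is:
Bags: B1 = {4, 5, 7}  B2 = {2, 4, 7}  B3 = {2, 7, 8}  B4 = {6, 7, 8}  B5 = {3, 6, 7}  B6 = {1, 3, 7}  B7 = {1, 7, 9}
Tree: B1–B2, B2–B3, B3–B4, B4–B5, B5–B6, B6–B7
The largest bag has 3 vertices, giving width 2; this decomposition certifies tw(G) ≤ 2. For the lower bound, G contains the cycle 7–5–4–2–8–6–3–1–9–7, so G is not a forest; only forests have treewidth ≤ 1, hence tw(G) ≥ 2. The upper and lower bounds meet at 2, so that is the treewidth.

2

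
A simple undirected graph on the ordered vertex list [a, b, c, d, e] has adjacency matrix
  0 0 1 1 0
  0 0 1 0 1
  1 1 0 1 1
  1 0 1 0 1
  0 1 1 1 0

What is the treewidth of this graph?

2

A width-2 tree decomposition is:
Bags: B1 = {c, d, e}  B2 = {a, c, d}  B3 = {b, c, e}
Tree: B1–B2, B1–B3
Each bag holds 3 vertices, so the decomposition has width 2, which upper-bounds the treewidth. On the other hand G contains the 3-clique {c, d, e}. A clique must lie in a single bag of any decomposition, so no decomposition can have width below 2. Therefore the treewidth is 2.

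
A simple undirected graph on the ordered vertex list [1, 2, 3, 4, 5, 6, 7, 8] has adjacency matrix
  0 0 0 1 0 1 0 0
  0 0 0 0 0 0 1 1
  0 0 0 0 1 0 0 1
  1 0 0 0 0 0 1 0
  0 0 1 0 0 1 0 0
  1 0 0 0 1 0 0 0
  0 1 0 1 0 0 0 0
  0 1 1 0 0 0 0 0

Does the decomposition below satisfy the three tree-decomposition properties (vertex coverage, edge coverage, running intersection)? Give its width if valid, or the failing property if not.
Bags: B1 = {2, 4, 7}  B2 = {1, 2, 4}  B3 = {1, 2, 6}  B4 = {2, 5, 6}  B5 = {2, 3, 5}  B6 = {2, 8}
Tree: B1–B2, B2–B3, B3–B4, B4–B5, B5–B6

A tree decomposition must satisfy three properties: every vertex lies in some bag; for every edge, both endpoints lie together in some bag; and for every vertex, the bags containing it form a connected subtree. Here edge (3,8) lies in no bag, so the decomposition is invalid.

No — edge (3,8) lies in no bag.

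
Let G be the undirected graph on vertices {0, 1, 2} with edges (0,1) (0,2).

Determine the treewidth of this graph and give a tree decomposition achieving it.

Each bag holds 2 vertices, so the decomposition has width 1, which upper-bounds the treewidth. G has an edge, so its treewidth is at least 1. Combining the bounds, tw(G) = 1.

Treewidth 1.
Bags: B1 = {0, 2}  B2 = {0, 1}
Tree: B1–B2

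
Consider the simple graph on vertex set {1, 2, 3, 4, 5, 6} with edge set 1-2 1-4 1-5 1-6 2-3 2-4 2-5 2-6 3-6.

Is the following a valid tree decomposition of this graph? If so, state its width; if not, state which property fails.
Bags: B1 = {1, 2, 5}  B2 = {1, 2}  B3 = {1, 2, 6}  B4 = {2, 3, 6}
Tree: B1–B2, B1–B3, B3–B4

No — vertex 4 appears in no bag.

A tree decomposition must satisfy three properties: every vertex lies in some bag; for every edge, both endpoints lie together in some bag; and for every vertex, the bags containing it form a connected subtree. Here vertex 4 appears in no bag, so the decomposition is invalid.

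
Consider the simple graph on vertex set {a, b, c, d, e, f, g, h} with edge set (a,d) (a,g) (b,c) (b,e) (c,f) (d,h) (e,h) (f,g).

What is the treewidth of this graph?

A width-2 tree decomposition is:
Bags: B1 = {c, f, g}  B2 = {a, c, g}  B3 = {a, c, d}  B4 = {c, d, h}  B5 = {c, e, h}  B6 = {b, c, e}
Tree: B1–B2, B2–B3, B3–B4, B4–B5, B5–B6
The largest bag has 3 vertices, giving width 2; this decomposition certifies tw(G) ≤ 2. Since c–f–g–a–d–h–e–b–c is a cycle in G, G is not acyclic. Forests are exactly the graphs of treewidth ≤ 1, so tw(G) ≥ 2. Combining the bounds, tw(G) = 2.

2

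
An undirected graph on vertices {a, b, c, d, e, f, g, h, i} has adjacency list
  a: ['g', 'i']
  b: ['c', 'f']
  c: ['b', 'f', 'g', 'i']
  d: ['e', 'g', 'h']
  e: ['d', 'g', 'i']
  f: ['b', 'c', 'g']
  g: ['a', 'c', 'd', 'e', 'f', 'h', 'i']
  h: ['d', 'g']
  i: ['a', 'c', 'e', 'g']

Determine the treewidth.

A width-2 tree decomposition is:
Bags: B1 = {e, g, i}  B2 = {c, g, i}  B3 = {d, e, g}  B4 = {c, f, g}  B5 = {d, g, h}  B6 = {a, g, i}  B7 = {b, c, f}
Tree: B1–B2, B1–B3, B2–B4, B3–B5, B2–B6, B4–B7
Each bag holds 3 vertices, so the decomposition has width 2, which upper-bounds the treewidth. On the other hand G contains the 3-clique {d, e, g}. A clique must lie in a single bag of any decomposition, so no decomposition can have width below 2. Therefore the treewidth is 2.

2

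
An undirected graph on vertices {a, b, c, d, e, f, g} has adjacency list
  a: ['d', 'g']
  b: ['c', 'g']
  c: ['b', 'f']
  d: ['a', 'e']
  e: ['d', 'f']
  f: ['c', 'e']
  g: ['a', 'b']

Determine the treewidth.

A width-2 tree decomposition is:
Bags: B1 = {d, e, f}  B2 = {c, d, f}  B3 = {b, c, d}  B4 = {b, d, g}  B5 = {a, d, g}
Tree: B1–B2, B2–B3, B3–B4, B4–B5
Each bag holds 3 vertices, so the decomposition has width 2, which upper-bounds the treewidth. For the lower bound, G contains the cycle d–e–f–c–b–g–a–d, so G is not a forest; only forests have treewidth ≤ 1, hence tw(G) ≥ 2. Hence tw(G) = 2 exactly.

2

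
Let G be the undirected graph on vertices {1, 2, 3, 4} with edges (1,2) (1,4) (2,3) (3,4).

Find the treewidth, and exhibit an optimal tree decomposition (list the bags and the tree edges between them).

Treewidth 2.
Bags: B1 = {1, 3, 4}  B2 = {1, 2, 3}
Tree: B1–B2

Every bag has size at most 3, so the width is 3 − 1 = 2 and tw(G) ≤ 2. Since 3–4–1–2–3 is a cycle in G, G is not acyclic. Forests are exactly the graphs of treewidth ≤ 1, so tw(G) ≥ 2. The upper and lower bounds meet at 2, so that is the treewidth.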